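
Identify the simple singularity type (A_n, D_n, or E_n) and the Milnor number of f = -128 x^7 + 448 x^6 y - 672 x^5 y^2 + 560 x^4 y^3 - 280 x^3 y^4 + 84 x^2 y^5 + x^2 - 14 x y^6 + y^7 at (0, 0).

The Hessian of f at 0 has rank 1. Corank 1: A-series; mu = 6 gives A_6.

Type A_6, Milnor number mu = 6.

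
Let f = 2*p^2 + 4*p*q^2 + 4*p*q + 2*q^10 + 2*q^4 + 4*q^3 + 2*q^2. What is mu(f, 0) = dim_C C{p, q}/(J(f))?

9

The Hessian of f at 0 has rank 1. Corank 1: A-series; mu = 9 gives A_9.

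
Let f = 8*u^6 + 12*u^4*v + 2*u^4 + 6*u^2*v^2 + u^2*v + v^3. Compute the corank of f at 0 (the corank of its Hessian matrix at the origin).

Hessian at 0 has rank 0.

2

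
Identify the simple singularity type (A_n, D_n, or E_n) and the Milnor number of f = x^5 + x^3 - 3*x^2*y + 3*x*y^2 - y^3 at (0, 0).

Type E_{8}, Milnor number mu = 8.

The Hessian of f at 0 has rank 0. Corank 2; j^3 = (x - y)^3 is a perfect cube, so E-series; the 5-jet and mu = 8 give E_8.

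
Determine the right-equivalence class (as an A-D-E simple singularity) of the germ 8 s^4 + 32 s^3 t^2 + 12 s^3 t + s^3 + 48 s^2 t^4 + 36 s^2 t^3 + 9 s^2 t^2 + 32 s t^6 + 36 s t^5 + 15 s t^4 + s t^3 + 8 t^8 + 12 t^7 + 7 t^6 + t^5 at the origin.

E7

The Hessian of f at 0 has rank 0. Corank 2; j^3 = s^3 is a perfect cube, so E-series; the 4-jet and mu = 7 give E_7.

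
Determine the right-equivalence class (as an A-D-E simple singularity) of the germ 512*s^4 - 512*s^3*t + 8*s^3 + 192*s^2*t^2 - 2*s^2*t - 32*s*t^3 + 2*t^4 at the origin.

The Hessian of f at 0 has rank 0. Corank 2; j^3 = 2*s^2*(4*s - t) has shape L^2 M (L != M), so D-series; mu = 5 gives D_5.

D_{5}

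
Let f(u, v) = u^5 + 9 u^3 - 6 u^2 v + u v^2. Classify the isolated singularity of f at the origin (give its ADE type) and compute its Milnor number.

Type D_6, Milnor number mu = 6.

The Hessian of f at 0 has rank 0. Corank 2; j^3 = u*(3*u - v)^2 has shape L^2 M (L != M), so D-series; mu = 6 gives D_6.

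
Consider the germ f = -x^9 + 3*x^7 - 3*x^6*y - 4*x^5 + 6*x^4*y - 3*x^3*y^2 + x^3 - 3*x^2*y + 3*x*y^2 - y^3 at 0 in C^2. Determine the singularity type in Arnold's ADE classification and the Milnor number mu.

The Hessian of f at 0 has rank 0. Corank 2; j^3 = (x - y)^3 is a perfect cube, so E-series; the 5-jet and mu = 8 give E_8.

Type E8, Milnor number mu = 8.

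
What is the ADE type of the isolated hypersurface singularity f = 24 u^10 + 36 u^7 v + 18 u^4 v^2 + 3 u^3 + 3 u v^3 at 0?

E_{7}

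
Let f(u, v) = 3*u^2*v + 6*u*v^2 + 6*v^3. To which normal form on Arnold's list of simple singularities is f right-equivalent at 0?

D4

The Hessian of f at 0 is [[0, 0], [0, 0]] with rank 0, so corank 2. A Groebner basis of the Jacobian ideal J(f) in C{u,v} is {v^3, u^2 + 2*v^2, u*v + v^2}; counting standard monomials gives mu = 4. Corank 2; j^3 = 3*v*(u^2 + 2*u*v + 2*v^2) splits into three distinct lines over C (the quadratic factor has nonzero discriminant), so D_4.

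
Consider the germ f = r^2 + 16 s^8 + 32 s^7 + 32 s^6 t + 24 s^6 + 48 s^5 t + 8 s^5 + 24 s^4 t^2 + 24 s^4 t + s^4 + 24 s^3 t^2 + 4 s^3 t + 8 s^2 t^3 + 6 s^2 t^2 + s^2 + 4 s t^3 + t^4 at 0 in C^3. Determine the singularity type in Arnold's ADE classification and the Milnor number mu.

Type A3, Milnor number mu = 3.

The Hessian of f at 0 has rank 2. Corank 1: A-series; mu = 3 gives A_3.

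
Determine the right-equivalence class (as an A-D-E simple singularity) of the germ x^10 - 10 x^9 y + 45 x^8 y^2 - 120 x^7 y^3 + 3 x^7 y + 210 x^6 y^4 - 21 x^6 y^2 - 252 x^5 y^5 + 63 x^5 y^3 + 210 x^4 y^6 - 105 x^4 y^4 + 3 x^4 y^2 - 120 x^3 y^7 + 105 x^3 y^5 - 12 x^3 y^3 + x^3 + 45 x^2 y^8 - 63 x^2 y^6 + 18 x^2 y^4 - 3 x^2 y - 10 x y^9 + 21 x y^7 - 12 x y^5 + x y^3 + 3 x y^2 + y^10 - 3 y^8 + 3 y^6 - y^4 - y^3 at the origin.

The Hessian of f at 0 is [[0, 0], [0, 0]] with rank 0, so corank 2. A Groebner basis of the Jacobian ideal J(f) in C{x,y} is {x^3 - 3*x^2*y - 6*x^2 + 12*x*y - 6*y^2, 3*x^2 + x*y^2 - 6*x*y + 3*y^2, 3*x^2 - 6*x*y + y^3 + 3*y^2}; counting standard monomials gives mu = 7. Corank 2; j^3 = (x - y)^3 is a perfect cube, so E-series; the 4-jet and mu = 7 give E_7.

E_{7}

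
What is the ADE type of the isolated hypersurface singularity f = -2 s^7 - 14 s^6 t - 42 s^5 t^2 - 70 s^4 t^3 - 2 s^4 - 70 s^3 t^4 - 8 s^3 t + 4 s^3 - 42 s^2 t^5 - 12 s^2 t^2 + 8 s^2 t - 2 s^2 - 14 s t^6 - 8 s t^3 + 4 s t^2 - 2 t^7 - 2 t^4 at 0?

The Hessian of f at 0 is [[-4, 0], [0, 0]] with rank 1, so corank 1. A Groebner basis of the Jacobian ideal J(f) in C{s,t} is {-14*s*t/3 + 5*s/3 + t^4 + 4*t^3/3 - 5*t^2/3, s*t^2 - 4*s*t/3 + s/3 + 2*t^3/3 - t^2/3, s^2 + 2*s*t - s + t^2}; counting standard monomials gives mu = 6. Corank 1: A-series; mu = 6 gives A_6.

A_{6}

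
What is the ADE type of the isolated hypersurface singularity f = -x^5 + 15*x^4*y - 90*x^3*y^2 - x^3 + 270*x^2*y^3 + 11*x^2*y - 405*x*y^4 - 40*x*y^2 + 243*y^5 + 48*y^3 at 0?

D_{6}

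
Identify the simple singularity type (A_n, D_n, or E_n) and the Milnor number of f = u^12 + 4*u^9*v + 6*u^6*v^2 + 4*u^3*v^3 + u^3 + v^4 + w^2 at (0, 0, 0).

Type E_{6}, Milnor number mu = 6.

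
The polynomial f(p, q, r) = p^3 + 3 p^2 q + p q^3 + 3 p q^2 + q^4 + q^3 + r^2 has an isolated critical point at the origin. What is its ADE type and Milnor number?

The Hessian of f at 0 has rank 1. Corank 2; j^3 = (p + q)^3 is a perfect cube, so E-series; the 4-jet and mu = 7 give E_7.

Type E_7, Milnor number mu = 7.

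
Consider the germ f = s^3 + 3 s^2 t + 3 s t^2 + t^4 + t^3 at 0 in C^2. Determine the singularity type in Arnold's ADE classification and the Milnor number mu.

Type E_6, Milnor number mu = 6.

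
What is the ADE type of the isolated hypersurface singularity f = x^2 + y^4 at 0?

A_{3}

The Hessian of f at 0 has rank 1. Corank 1: A-series; mu = 3 gives A_3.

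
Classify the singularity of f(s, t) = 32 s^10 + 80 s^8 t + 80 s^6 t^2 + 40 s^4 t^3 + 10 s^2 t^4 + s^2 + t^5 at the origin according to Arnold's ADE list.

The Hessian of f at 0 has rank 1. Corank 1: A-series; mu = 4 gives A_4.

A_4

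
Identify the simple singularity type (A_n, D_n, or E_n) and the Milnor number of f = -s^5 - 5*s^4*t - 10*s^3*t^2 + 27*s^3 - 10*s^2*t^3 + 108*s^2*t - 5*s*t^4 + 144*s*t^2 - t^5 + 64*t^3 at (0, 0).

The Hessian of f at 0 is [[0, 0], [0, 0]] with rank 0, so corank 2. A Groebner basis of the Jacobian ideal J(f) in C{s,t} is {t^5, s*t^3 + 5*t^4/4, s^2 + 8*s*t/3 + 16*t^2/9}; counting standard monomials gives mu = 8. Corank 2; j^3 = (3*s + 4*t)^3 is a perfect cube, so E-series; the 5-jet and mu = 8 give E_8.

Type E_8, Milnor number mu = 8.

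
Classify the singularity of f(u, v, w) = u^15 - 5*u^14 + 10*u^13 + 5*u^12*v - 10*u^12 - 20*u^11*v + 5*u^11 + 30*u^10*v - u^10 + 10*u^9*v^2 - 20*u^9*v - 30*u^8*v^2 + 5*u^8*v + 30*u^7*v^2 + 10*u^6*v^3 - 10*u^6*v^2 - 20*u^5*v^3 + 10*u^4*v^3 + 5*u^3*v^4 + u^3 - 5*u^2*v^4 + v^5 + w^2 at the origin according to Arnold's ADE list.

The Hessian of f at 0 is [[0, 0, 0], [0, 0, 0], [0, 0, 2]] with rank 1, so corank 2. A Groebner basis of the Jacobian ideal J(f) in C{u,v,w} is {v^4, u^2, w}; counting standard monomials gives mu = 8. Corank 2; j^3 = u^3 is a perfect cube, so E-series; the 5-jet and mu = 8 give E_8.

E_{8}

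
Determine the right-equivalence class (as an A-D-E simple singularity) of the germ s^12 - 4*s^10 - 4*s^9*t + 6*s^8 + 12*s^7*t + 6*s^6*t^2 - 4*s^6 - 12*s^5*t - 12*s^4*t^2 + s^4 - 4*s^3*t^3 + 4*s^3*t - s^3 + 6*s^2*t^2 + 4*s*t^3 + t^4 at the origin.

E_{6}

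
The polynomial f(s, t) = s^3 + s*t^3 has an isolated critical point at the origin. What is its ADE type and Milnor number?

Type E7, Milnor number mu = 7.

The Hessian of f at 0 has rank 0. Corank 2; j^3 = s^3 is a perfect cube, so E-series; the 4-jet and mu = 7 give E_7.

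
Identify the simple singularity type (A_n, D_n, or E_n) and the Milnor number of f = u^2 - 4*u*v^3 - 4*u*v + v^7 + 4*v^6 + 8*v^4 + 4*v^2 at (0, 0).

Type A_6, Milnor number mu = 6.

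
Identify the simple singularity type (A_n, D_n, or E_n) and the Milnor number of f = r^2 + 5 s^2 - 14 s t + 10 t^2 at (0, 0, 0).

Type A_{1}, Milnor number mu = 1.

The Hessian of f at 0 is [[10, -14, 0], [-14, 20, 0], [0, 0, 2]] with rank 3, so corank 0. A Groebner basis of the Jacobian ideal J(f) in C{s,t,r} is {s, t, r}; counting standard monomials gives mu = 1. Corank 0: nondegenerate Morse point, so A_1.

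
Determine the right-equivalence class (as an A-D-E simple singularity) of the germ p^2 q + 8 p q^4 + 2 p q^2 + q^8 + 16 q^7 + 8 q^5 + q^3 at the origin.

D_{9}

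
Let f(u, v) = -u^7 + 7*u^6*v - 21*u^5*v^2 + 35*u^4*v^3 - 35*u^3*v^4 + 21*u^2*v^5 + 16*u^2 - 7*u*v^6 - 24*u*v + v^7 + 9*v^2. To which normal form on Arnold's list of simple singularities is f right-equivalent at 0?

A6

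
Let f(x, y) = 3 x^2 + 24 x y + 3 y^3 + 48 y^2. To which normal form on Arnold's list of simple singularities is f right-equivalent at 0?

A_2

The Hessian of f at 0 is [[6, 24], [24, 96]] with rank 1, so corank 1. A Groebner basis of the Jacobian ideal J(f) in C{x,y} is {y^2, x + 4*y}; counting standard monomials gives mu = 2. Corank 1: A-series; mu = 2 gives A_2.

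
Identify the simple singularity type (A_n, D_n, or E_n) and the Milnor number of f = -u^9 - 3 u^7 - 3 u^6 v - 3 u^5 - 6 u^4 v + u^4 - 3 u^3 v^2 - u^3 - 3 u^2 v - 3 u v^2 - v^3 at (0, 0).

Type E6, Milnor number mu = 6.

The Hessian of f at 0 has rank 0. Corank 2; j^3 = -(u + v)^3 is a perfect cube, so E-series; the 4-jet and mu = 6 give E_6.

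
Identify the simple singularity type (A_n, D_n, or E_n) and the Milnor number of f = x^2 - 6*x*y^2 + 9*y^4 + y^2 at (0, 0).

Type A1, Milnor number mu = 1.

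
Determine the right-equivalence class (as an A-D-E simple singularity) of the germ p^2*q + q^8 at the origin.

D_{9}

The Hessian of f at 0 is [[0, 0], [0, 0]] with rank 0, so corank 2. A Groebner basis of the Jacobian ideal J(f) in C{p,q} is {p^2/8 + q^7, p^3, p*q}; counting standard monomials gives mu = 9. Corank 2; j^3 = p^2*q has shape L^2 M (L != M), so D-series; mu = 9 gives D_9.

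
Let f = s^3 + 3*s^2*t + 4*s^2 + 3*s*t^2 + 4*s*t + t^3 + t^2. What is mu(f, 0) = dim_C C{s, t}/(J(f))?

2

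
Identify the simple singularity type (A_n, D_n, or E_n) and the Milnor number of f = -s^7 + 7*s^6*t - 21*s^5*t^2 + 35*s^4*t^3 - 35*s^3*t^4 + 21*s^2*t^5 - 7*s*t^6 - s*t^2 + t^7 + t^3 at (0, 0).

Type D_{8}, Milnor number mu = 8.

The Hessian of f at 0 has rank 0. Corank 2; j^3 = -t^2*(s - t) has shape L^2 M (L != M), so D-series; mu = 8 gives D_8.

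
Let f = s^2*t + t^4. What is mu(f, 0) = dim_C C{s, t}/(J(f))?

5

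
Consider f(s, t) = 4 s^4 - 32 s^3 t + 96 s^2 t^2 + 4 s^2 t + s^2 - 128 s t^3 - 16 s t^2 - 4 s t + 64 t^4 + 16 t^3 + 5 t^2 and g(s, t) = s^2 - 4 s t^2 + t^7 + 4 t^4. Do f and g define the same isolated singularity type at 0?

The Hessian of f at 0 has rank 2. Corank 0: nondegenerate Morse point, so A_1. The Hessian of g at 0 has rank 1. Corank 1: A-series; mu = 6 gives A_6. f is A_1 but g is A_6, hence not right-equivalent.

No.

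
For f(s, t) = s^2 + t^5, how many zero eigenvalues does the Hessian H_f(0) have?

The Hessian at 0 is [[2, 0], [0, 0]] of rank 1; hence corank 1.

1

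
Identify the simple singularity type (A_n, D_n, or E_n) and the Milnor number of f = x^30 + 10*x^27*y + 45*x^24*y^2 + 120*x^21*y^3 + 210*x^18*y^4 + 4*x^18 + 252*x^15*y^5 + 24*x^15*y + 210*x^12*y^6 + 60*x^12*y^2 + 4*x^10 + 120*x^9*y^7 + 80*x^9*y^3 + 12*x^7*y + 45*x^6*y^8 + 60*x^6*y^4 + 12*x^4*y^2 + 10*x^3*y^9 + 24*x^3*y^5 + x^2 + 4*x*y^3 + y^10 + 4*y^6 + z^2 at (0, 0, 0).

Type A_9, Milnor number mu = 9.

The Hessian of f at 0 has rank 2. Corank 1: A-series; mu = 9 gives A_9.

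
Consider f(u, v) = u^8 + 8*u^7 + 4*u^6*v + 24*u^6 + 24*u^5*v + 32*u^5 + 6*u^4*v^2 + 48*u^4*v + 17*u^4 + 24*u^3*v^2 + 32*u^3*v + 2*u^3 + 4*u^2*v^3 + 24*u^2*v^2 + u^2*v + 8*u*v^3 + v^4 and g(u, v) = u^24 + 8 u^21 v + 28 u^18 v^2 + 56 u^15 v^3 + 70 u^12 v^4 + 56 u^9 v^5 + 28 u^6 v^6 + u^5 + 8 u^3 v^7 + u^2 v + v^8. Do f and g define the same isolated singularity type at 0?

The Hessian of f at 0 has rank 0. Corank 2; j^3 = u^2*(2*u + v) has shape L^2 M (L != M), so D-series; mu = 5 gives D_5. The Hessian of g at 0 has rank 0. Corank 2; j^3 = u^2*v has shape L^2 M (L != M), so D-series; mu = 9 gives D_9. f is D_5 but g is D_9, hence not right-equivalent.

No.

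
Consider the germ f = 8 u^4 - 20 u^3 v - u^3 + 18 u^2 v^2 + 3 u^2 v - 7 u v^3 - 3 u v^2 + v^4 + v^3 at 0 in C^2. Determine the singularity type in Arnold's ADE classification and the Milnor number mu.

The Hessian of f at 0 is [[0, 0], [0, 0]] with rank 0, so corank 2. A Groebner basis of the Jacobian ideal J(f) in C{u,v} is {3*u^2/4 - 3*u*v/2 + v^4 - v^3/4 + 3*v^2/4, u^3 - 9*u^2/4 + 9*u*v/2 - v^3/4 - 9*v^2/4, u^2*v - 7*u^2/4 + 7*u*v/2 - 5*v^3/12 - 7*v^2/4, -u^2 + u*v^2 + 2*u*v - 2*v^3/3 - v^2}; counting standard monomials gives mu = 7. Corank 2; j^3 = -(u - v)^3 is a perfect cube, so E-series; the 4-jet and mu = 7 give E_7.

Type E_7, Milnor number mu = 7.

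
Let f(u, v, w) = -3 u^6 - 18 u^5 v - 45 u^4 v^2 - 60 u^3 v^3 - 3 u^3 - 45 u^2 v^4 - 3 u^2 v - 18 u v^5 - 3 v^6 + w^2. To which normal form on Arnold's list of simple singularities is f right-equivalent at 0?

D_7

The Hessian of f at 0 has rank 1. Corank 2; j^3 = -3*u^2*(u + v) has shape L^2 M (L != M), so D-series; mu = 7 gives D_7.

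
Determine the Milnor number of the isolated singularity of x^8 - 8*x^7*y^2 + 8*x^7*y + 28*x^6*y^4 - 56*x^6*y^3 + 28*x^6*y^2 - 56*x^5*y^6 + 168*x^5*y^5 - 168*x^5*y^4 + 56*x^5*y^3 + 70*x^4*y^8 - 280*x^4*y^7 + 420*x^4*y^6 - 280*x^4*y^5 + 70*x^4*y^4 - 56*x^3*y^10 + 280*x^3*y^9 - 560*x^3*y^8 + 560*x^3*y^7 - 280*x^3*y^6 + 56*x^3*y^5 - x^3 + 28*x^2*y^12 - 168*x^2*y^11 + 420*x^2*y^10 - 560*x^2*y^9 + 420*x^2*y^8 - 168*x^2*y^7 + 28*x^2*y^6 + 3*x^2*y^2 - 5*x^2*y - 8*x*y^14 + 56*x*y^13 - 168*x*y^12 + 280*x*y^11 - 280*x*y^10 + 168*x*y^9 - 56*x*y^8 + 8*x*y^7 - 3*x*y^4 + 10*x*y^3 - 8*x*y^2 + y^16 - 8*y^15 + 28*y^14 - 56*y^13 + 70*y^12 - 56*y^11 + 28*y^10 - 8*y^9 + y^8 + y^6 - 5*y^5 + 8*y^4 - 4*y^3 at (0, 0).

9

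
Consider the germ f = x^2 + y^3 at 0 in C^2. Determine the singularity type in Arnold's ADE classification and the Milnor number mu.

Type A2, Milnor number mu = 2.

The Hessian of f at 0 has rank 1. Corank 1: A-series; mu = 2 gives A_2.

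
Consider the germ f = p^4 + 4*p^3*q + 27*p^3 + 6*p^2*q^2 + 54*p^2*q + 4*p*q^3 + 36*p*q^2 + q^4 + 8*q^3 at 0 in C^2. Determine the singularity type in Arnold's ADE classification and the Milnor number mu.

Type E_{6}, Milnor number mu = 6.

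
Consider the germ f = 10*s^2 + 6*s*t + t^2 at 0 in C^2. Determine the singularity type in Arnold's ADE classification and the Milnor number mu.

The Hessian of f at 0 has rank 2. Corank 0: nondegenerate Morse point, so A_1.

Type A_{1}, Milnor number mu = 1.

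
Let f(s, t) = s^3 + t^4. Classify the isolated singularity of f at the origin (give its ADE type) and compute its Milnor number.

Type E6, Milnor number mu = 6.

The Hessian of f at 0 has rank 0. Corank 2; j^3 = s^3 is a perfect cube, so E-series; the 4-jet and mu = 6 give E_6.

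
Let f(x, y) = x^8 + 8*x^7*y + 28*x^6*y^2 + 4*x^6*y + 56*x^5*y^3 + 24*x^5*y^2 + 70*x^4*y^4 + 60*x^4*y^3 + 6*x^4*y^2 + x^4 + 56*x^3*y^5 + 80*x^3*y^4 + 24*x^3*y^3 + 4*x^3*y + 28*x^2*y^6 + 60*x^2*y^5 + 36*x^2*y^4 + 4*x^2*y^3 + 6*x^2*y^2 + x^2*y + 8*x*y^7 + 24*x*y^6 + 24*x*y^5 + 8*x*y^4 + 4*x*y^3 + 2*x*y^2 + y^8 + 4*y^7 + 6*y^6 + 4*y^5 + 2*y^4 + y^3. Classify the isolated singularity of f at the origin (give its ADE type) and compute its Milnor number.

Type D_{5}, Milnor number mu = 5.

The Hessian of f at 0 has rank 0. Corank 2; j^3 = y*(x + y)^2 has shape L^2 M (L != M), so D-series; mu = 5 gives D_5.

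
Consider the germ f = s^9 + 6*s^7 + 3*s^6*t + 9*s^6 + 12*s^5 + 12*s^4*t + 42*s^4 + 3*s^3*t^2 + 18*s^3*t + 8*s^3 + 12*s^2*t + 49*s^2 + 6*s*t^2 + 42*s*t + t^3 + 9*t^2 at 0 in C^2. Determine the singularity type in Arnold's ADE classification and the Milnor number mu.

Type A2, Milnor number mu = 2.

The Hessian of f at 0 is [[98, 42], [42, 18]] with rank 1, so corank 1. A Groebner basis of the Jacobian ideal J(f) in C{s,t} is {t^2, s + 3*t/7}; counting standard monomials gives mu = 2. Corank 1: A-series; mu = 2 gives A_2.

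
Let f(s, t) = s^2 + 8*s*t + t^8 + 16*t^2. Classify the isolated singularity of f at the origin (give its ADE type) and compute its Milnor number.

Type A_{7}, Milnor number mu = 7.

The Hessian of f at 0 has rank 1. Corank 1: A-series; mu = 7 gives A_7.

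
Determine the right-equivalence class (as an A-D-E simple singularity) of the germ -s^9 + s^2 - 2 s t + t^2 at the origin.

A8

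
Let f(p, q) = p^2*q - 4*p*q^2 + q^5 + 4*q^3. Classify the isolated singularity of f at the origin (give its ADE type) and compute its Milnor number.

Type D_{6}, Milnor number mu = 6.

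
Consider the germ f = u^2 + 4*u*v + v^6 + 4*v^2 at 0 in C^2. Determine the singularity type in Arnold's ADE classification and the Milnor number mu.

Type A_5, Milnor number mu = 5.

The Hessian of f at 0 has rank 1. Corank 1: A-series; mu = 5 gives A_5.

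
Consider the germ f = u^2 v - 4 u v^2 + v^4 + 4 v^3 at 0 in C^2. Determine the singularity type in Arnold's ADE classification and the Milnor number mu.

Type D_{5}, Milnor number mu = 5.

The Hessian of f at 0 has rank 0. Corank 2; j^3 = v*(u - 2*v)^2 has shape L^2 M (L != M), so D-series; mu = 5 gives D_5.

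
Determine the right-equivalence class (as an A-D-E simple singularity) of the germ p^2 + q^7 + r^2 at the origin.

A_6

The Hessian of f at 0 is [[2, 0, 0], [0, 0, 0], [0, 0, 2]] with rank 2, so corank 1. A Groebner basis of the Jacobian ideal J(f) in C{p,q,r} is {q^6, p, r}; counting standard monomials gives mu = 6. Corank 1: A-series; mu = 6 gives A_6.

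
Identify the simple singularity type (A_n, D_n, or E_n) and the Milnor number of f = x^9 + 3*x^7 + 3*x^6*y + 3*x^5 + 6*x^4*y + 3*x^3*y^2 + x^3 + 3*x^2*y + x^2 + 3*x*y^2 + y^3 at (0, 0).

Type A2, Milnor number mu = 2.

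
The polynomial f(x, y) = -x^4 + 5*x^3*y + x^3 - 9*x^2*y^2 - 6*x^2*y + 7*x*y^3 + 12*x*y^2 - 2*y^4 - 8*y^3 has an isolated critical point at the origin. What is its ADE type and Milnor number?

Type E_7, Milnor number mu = 7.

The Hessian of f at 0 has rank 0. Corank 2; j^3 = (x - 2*y)^3 is a perfect cube, so E-series; the 4-jet and mu = 7 give E_7.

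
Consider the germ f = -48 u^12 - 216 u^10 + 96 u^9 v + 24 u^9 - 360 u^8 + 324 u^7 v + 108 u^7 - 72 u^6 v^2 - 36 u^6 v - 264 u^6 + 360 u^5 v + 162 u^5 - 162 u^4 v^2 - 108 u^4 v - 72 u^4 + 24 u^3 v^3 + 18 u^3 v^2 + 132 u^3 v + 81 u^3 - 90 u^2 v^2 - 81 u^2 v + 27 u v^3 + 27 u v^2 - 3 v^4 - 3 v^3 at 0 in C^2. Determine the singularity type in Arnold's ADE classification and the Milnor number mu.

The Hessian of f at 0 has rank 0. Corank 2; j^3 = 3*(3*u - v)^3 is a perfect cube, so E-series; the 4-jet and mu = 7 give E_7.

Type E_{7}, Milnor number mu = 7.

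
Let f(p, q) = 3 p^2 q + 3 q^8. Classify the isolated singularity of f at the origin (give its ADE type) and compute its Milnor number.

Type D_{9}, Milnor number mu = 9.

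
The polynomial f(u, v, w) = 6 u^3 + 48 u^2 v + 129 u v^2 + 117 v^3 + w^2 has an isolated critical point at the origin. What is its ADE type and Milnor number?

The Hessian of f at 0 has rank 1. Corank 2; j^3 = 3*(u + 3*v)*(2*u^2 + 10*u*v + 13*v^2) splits into three distinct lines over C (the quadratic factor has nonzero discriminant), so D_4.

Type D4, Milnor number mu = 4.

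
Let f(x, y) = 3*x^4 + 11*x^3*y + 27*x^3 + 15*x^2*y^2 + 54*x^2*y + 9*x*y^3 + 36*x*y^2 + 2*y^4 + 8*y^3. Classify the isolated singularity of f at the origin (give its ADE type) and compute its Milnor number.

Type E_{7}, Milnor number mu = 7.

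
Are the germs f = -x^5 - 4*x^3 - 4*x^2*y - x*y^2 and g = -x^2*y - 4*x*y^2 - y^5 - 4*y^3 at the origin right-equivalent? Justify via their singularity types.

The Hessian of f at 0 has rank 0. Corank 2; j^3 = -x*(2*x + y)^2 has shape L^2 M (L != M), so D-series; mu = 6 gives D_6. The Hessian of g at 0 has rank 0. Corank 2; j^3 = -y*(x + 2*y)^2 has shape L^2 M (L != M), so D-series; mu = 6 gives D_6. Both have type D_6, hence right-equivalent.

Yes.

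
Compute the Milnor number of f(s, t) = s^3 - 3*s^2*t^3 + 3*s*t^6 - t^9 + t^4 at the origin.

The Hessian of f at 0 has rank 0. Corank 2; j^3 = s^3 is a perfect cube, so E-series; the 4-jet and mu = 6 give E_6.

6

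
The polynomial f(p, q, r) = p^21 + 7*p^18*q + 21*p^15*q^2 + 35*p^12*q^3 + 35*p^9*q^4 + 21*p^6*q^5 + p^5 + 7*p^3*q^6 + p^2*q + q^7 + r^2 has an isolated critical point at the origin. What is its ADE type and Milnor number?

Type D_{8}, Milnor number mu = 8.

The Hessian of f at 0 has rank 1. Corank 2; j^3 = p^2*q has shape L^2 M (L != M), so D-series; mu = 8 gives D_8.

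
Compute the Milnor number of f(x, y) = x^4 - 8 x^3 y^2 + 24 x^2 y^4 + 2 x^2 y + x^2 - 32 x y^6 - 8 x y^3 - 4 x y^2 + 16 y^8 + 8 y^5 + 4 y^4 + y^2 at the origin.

The Hessian of f at 0 is [[2, 0], [0, 2]] with rank 2, so corank 0. A Groebner basis of the Jacobian ideal J(f) in C{x,y} is {x, y}; counting standard monomials gives mu = 1. Corank 0: nondegenerate Morse point, so A_1.

1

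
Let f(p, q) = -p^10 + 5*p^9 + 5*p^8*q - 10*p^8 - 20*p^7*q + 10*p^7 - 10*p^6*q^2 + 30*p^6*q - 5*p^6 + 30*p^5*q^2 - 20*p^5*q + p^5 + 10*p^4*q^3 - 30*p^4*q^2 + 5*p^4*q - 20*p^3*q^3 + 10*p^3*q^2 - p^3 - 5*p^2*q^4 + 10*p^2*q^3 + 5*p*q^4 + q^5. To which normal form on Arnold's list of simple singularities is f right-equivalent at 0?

E_{8}

The Hessian of f at 0 has rank 0. Corank 2; j^3 = -p^3 is a perfect cube, so E-series; the 5-jet and mu = 8 give E_8.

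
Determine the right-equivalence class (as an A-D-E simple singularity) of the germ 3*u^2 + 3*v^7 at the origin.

A_6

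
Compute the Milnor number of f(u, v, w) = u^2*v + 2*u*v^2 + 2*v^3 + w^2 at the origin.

The Hessian of f at 0 is [[0, 0, 0], [0, 0, 0], [0, 0, 2]] with rank 1, so corank 2. A Groebner basis of the Jacobian ideal J(f) in C{u,v,w} is {v^3, u^2 + 2*v^2, u*v + v^2, w}; counting standard monomials gives mu = 4. Corank 2; j^3 = v*(u^2 + 2*u*v + 2*v^2) splits into three distinct lines over C (the quadratic factor has nonzero discriminant), so D_4.

4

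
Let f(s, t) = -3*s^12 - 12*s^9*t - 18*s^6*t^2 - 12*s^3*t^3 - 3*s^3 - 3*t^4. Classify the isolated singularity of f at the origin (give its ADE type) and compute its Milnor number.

The Hessian of f at 0 has rank 0. Corank 2; j^3 = -3*s^3 is a perfect cube, so E-series; the 4-jet and mu = 6 give E_6.

Type E6, Milnor number mu = 6.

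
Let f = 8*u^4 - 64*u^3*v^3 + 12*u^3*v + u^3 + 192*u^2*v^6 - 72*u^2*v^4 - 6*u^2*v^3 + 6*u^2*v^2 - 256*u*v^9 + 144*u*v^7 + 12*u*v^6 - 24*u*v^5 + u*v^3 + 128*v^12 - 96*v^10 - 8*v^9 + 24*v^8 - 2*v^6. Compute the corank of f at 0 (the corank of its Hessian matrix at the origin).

2

Hessian at 0 has rank 0.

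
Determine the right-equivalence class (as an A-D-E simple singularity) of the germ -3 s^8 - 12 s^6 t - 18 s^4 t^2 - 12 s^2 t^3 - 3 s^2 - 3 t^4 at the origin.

The Hessian of f at 0 has rank 1. Corank 1: A-series; mu = 3 gives A_3.

A3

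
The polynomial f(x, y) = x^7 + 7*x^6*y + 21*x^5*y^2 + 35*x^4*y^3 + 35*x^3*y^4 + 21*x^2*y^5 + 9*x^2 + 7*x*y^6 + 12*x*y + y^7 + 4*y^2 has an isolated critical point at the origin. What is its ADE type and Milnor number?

Type A_6, Milnor number mu = 6.

The Hessian of f at 0 is [[18, 12], [12, 8]] with rank 1, so corank 1. A Groebner basis of the Jacobian ideal J(f) in C{x,y} is {y^6, x + 2*y/3}; counting standard monomials gives mu = 6. Corank 1: A-series; mu = 6 gives A_6.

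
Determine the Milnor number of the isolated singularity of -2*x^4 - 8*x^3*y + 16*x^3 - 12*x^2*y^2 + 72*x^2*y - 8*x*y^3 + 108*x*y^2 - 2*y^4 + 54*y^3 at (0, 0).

6

The Hessian of f at 0 has rank 0. Corank 2; j^3 = 2*(2*x + 3*y)^3 is a perfect cube, so E-series; the 4-jet and mu = 6 give E_6.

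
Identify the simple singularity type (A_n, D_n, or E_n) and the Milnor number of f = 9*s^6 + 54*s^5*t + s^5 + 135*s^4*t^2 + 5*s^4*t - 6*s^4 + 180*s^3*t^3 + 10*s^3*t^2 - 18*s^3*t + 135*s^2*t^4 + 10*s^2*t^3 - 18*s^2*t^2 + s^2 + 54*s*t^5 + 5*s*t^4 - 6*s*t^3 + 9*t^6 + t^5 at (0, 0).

Type A_{4}, Milnor number mu = 4.

The Hessian of f at 0 has rank 1. Corank 1: A-series; mu = 4 gives A_4.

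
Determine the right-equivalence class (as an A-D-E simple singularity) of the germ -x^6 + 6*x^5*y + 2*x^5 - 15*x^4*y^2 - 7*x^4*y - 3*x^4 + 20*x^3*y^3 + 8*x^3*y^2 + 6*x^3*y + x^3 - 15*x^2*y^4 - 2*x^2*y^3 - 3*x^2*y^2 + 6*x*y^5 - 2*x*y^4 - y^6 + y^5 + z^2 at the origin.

E_8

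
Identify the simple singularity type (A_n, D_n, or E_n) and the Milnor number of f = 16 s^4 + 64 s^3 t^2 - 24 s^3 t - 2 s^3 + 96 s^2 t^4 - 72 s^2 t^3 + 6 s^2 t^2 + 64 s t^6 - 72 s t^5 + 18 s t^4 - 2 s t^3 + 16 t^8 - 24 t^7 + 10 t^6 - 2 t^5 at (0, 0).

Type E_7, Milnor number mu = 7.

The Hessian of f at 0 has rank 0. Corank 2; j^3 = -2*s^3 is a perfect cube, so E-series; the 4-jet and mu = 7 give E_7.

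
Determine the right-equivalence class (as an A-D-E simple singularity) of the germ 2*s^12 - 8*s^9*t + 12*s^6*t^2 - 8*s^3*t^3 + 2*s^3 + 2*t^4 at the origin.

The Hessian of f at 0 has rank 0. Corank 2; j^3 = 2*s^3 is a perfect cube, so E-series; the 4-jet and mu = 6 give E_6.

E_{6}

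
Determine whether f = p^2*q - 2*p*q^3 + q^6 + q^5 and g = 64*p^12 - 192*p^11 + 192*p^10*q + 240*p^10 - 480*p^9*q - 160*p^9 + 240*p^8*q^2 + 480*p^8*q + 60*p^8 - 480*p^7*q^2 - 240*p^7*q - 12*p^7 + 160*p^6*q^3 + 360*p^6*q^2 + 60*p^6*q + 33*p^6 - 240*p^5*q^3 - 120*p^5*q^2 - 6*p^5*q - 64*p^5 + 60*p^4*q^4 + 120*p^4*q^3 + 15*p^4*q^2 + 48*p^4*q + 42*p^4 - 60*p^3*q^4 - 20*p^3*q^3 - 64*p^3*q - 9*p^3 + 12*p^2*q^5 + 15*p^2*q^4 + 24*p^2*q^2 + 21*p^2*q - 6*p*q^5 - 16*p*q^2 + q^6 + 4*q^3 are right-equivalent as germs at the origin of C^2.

Yes.

The Hessian of f at 0 has rank 0. Corank 2; j^3 = p^2*q has shape L^2 M (L != M), so D-series; mu = 7 gives D_7. The Hessian of g at 0 has rank 0. Corank 2; j^3 = -(p - q)*(3*p - 2*q)^2 has shape L^2 M (L != M), so D-series; mu = 7 gives D_7. Both have type D_7, hence right-equivalent.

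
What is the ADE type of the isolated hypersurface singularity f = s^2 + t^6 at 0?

A5

The Hessian of f at 0 is [[2, 0], [0, 0]] with rank 1, so corank 1. A Groebner basis of the Jacobian ideal J(f) in C{s,t} is {t^5, s}; counting standard monomials gives mu = 5. Corank 1: A-series; mu = 5 gives A_5.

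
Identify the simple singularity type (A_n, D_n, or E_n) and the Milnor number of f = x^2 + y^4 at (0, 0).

The Hessian of f at 0 has rank 1. Corank 1: A-series; mu = 3 gives A_3.

Type A_3, Milnor number mu = 3.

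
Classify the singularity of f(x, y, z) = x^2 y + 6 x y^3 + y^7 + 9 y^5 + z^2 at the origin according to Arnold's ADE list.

D8

The Hessian of f at 0 is [[0, 0, 0], [0, 0, 0], [0, 0, 2]] with rank 1, so corank 2. A Groebner basis of the Jacobian ideal J(f) in C{x,y,z} is {x^2*y^2 + 9*x^2/7 + 27*x*y^2/7, x^3 - 27*x^2/7 - 81*x*y^2/7, x*y/3 + y^3, z}; counting standard monomials gives mu = 8. Corank 2; j^3 = x^2*y has shape L^2 M (L != M), so D-series; mu = 8 gives D_8.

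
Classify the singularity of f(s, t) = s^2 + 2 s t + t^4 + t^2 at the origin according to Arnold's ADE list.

A_3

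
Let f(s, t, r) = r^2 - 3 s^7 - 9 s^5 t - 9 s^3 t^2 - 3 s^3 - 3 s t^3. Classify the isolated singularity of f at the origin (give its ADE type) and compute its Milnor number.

The Hessian of f at 0 has rank 1. Corank 2; j^3 = -3*s^3 is a perfect cube, so E-series; the 4-jet and mu = 7 give E_7.

Type E_7, Milnor number mu = 7.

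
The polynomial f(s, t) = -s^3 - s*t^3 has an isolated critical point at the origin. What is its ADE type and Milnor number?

Type E_{7}, Milnor number mu = 7.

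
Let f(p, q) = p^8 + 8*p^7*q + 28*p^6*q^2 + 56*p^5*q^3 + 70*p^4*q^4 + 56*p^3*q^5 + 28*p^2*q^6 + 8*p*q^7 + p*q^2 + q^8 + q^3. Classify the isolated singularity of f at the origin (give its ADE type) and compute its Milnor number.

Type D_9, Milnor number mu = 9.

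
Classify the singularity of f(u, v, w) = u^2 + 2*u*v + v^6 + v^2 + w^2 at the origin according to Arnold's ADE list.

A_5

The Hessian of f at 0 is [[2, 2, 0], [2, 2, 0], [0, 0, 2]] with rank 2, so corank 1. A Groebner basis of the Jacobian ideal J(f) in C{u,v,w} is {v^5, u + v, w}; counting standard monomials gives mu = 5. Corank 1: A-series; mu = 5 gives A_5.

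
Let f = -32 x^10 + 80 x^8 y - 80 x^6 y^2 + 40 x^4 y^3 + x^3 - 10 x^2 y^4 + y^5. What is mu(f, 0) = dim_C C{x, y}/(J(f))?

8

The Hessian of f at 0 has rank 0. Corank 2; j^3 = x^3 is a perfect cube, so E-series; the 5-jet and mu = 8 give E_8.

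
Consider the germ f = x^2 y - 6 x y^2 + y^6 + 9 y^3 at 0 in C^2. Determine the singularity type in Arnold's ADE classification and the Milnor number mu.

Type D7, Milnor number mu = 7.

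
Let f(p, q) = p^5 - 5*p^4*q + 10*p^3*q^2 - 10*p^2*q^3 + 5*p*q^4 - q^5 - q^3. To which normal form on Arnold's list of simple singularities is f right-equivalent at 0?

E_{8}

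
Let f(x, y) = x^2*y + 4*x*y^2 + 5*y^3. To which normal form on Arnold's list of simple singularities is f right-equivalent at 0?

D_{4}

The Hessian of f at 0 has rank 0. Corank 2; j^3 = y*(x^2 + 4*x*y + 5*y^2) splits into three distinct lines over C (the quadratic factor has nonzero discriminant), so D_4.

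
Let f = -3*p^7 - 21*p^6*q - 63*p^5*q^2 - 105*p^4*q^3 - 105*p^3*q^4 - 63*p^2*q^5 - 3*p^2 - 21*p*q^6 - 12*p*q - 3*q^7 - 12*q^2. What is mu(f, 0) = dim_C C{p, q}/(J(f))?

The Hessian of f at 0 is [[-6, -12], [-12, -24]] with rank 1, so corank 1. A Groebner basis of the Jacobian ideal J(f) in C{p,q} is {q^6, p + 2*q}; counting standard monomials gives mu = 6. Corank 1: A-series; mu = 6 gives A_6.

6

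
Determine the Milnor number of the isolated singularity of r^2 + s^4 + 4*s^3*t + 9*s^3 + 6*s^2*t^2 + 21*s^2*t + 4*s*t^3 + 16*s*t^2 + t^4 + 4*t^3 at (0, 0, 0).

The Hessian of f at 0 has rank 1. Corank 2; j^3 = (s + t)*(3*s + 2*t)^2 has shape L^2 M (L != M), so D-series; mu = 5 gives D_5.

5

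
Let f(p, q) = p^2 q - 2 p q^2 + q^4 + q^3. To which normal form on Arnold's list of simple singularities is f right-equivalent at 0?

The Hessian of f at 0 is [[0, 0], [0, 0]] with rank 0, so corank 2. A Groebner basis of the Jacobian ideal J(f) in C{p,q} is {p^3 + p^2/4 - q^2/4, p^2/4 + q^3 - q^2/4, p*q - q^2}; counting standard monomials gives mu = 5. Corank 2; j^3 = q*(p - q)^2 has shape L^2 M (L != M), so D-series; mu = 5 gives D_5.

D5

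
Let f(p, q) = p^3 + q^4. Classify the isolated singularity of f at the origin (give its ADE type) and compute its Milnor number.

Type E_{6}, Milnor number mu = 6.

The Hessian of f at 0 is [[0, 0], [0, 0]] with rank 0, so corank 2. A Groebner basis of the Jacobian ideal J(f) in C{p,q} is {q^3, p^2}; counting standard monomials gives mu = 6. Corank 2; j^3 = p^3 is a perfect cube, so E-series; the 4-jet and mu = 6 give E_6.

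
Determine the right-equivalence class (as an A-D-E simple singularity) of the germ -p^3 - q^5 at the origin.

E8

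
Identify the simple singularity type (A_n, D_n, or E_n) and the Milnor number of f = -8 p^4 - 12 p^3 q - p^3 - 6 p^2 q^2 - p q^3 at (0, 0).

The Hessian of f at 0 is [[0, 0], [0, 0]] with rank 0, so corank 2. A Groebner basis of the Jacobian ideal J(f) in C{p,q} is {3*p^2/4 + q^4 + q^3/4, p^3, p^2*q - p^2/4 - q^3/12, p^2 + p*q^2 + q^3/3}; counting standard monomials gives mu = 7. Corank 2; j^3 = -p^3 is a perfect cube, so E-series; the 4-jet and mu = 7 give E_7.

Type E7, Milnor number mu = 7.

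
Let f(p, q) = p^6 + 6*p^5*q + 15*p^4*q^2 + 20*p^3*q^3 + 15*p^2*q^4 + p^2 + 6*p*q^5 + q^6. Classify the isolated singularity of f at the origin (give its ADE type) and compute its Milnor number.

Type A5, Milnor number mu = 5.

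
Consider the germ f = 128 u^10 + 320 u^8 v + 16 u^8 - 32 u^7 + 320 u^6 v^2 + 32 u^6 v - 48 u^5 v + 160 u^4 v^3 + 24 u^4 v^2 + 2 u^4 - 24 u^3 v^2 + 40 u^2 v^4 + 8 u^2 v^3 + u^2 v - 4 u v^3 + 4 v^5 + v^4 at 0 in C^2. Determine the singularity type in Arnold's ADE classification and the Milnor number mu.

Type D_{5}, Milnor number mu = 5.

The Hessian of f at 0 has rank 0. Corank 2; j^3 = u^2*v has shape L^2 M (L != M), so D-series; mu = 5 gives D_5.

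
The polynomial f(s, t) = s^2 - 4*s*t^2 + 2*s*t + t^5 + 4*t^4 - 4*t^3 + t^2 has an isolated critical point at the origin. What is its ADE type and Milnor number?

Type A4, Milnor number mu = 4.

The Hessian of f at 0 has rank 1. Corank 1: A-series; mu = 4 gives A_4.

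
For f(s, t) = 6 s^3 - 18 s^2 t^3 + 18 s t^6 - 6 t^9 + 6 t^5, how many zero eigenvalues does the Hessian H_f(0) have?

2

Hessian at 0 has rank 0.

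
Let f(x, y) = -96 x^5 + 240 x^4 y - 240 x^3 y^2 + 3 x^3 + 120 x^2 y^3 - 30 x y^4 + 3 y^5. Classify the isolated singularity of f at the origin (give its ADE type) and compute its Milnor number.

The Hessian of f at 0 is [[0, 0], [0, 0]] with rank 0, so corank 2. A Groebner basis of the Jacobian ideal J(f) in C{x,y} is {y^5, x*y^3 - y^4/8, x^2}; counting standard monomials gives mu = 8. Corank 2; j^3 = 3*x^3 is a perfect cube, so E-series; the 5-jet and mu = 8 give E_8.

Type E_8, Milnor number mu = 8.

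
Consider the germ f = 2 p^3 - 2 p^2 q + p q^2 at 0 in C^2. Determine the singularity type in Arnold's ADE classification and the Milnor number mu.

Type D_4, Milnor number mu = 4.

The Hessian of f at 0 has rank 0. Corank 2; j^3 = p*(2*p^2 - 2*p*q + q^2) splits into three distinct lines over C (the quadratic factor has nonzero discriminant), so D_4.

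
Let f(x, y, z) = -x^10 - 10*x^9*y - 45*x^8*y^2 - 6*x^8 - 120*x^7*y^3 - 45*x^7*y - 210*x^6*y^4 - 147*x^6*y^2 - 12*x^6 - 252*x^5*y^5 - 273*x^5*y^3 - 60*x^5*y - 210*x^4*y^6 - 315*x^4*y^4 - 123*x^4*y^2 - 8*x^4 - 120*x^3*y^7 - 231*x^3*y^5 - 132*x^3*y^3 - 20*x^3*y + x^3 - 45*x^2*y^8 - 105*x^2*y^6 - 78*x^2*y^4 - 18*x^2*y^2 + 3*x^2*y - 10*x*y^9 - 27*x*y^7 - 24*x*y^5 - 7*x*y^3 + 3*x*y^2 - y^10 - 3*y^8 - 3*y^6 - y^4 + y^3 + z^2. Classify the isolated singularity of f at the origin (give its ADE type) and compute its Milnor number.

The Hessian of f at 0 has rank 1. Corank 2; j^3 = (x + y)^3 is a perfect cube, so E-series; the 4-jet and mu = 7 give E_7.

Type E_7, Milnor number mu = 7.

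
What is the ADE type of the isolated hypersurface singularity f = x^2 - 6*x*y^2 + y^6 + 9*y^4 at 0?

A5

The Hessian of f at 0 is [[2, 0], [0, 0]] with rank 1, so corank 1. A Groebner basis of the Jacobian ideal J(f) in C{x,y} is {x^3, x^2*y, -x/3 + y^2}; counting standard monomials gives mu = 5. Corank 1: A-series; mu = 5 gives A_5.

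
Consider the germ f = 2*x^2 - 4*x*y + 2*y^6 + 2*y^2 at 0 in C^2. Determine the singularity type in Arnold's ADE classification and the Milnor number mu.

The Hessian of f at 0 has rank 1. Corank 1: A-series; mu = 5 gives A_5.

Type A_{5}, Milnor number mu = 5.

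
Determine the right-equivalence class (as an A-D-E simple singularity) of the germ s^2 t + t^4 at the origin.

D_{5}

The Hessian of f at 0 has rank 0. Corank 2; j^3 = s^2*t has shape L^2 M (L != M), so D-series; mu = 5 gives D_5.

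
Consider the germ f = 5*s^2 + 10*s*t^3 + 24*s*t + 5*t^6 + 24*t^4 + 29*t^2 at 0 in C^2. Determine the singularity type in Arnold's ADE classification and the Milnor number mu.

Type A_1, Milnor number mu = 1.

The Hessian of f at 0 has rank 2. Corank 0: nondegenerate Morse point, so A_1.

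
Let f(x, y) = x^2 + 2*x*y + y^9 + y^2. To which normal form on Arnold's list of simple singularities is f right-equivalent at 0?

The Hessian of f at 0 is [[2, 2], [2, 2]] with rank 1, so corank 1. A Groebner basis of the Jacobian ideal J(f) in C{x,y} is {y^8, x + y}; counting standard monomials gives mu = 8. Corank 1: A-series; mu = 8 gives A_8.

A_8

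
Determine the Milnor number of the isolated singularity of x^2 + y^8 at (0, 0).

7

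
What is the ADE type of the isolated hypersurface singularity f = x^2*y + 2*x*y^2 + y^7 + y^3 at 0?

D8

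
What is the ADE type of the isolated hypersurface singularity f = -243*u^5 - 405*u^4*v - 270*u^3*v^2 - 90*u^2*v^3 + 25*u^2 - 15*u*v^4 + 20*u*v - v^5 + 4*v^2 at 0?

A4

The Hessian of f at 0 has rank 1. Corank 1: A-series; mu = 4 gives A_4.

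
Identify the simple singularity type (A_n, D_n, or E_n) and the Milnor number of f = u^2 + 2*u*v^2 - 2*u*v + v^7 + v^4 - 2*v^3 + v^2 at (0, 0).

The Hessian of f at 0 has rank 1. Corank 1: A-series; mu = 6 gives A_6.

Type A6, Milnor number mu = 6.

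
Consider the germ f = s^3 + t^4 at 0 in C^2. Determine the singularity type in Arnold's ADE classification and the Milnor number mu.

Type E_{6}, Milnor number mu = 6.

The Hessian of f at 0 has rank 0. Corank 2; j^3 = s^3 is a perfect cube, so E-series; the 4-jet and mu = 6 give E_6.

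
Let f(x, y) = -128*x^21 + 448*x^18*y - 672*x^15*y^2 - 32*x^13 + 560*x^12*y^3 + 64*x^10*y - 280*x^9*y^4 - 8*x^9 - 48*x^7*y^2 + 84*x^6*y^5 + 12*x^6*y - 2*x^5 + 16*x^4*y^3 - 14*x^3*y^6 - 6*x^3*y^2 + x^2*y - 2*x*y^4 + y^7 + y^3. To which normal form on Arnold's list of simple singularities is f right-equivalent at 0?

D_4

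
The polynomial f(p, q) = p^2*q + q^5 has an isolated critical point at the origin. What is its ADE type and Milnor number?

Type D_{6}, Milnor number mu = 6.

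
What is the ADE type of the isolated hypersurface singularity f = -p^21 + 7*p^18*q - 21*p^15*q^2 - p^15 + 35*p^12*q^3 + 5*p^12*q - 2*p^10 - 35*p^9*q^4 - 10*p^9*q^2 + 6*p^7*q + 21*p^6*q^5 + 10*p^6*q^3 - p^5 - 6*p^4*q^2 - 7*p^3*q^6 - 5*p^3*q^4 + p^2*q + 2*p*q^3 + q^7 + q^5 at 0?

D8

The Hessian of f at 0 is [[0, 0], [0, 0]] with rank 0, so corank 2. A Groebner basis of the Jacobian ideal J(f) in C{p,q} is {p^2*q^2 + p^2/7 + p*q^2/7, p^3 - p^2/7 - p*q^2/7, p*q + q^3}; counting standard monomials gives mu = 8. Corank 2; j^3 = p^2*q has shape L^2 M (L != M), so D-series; mu = 8 gives D_8.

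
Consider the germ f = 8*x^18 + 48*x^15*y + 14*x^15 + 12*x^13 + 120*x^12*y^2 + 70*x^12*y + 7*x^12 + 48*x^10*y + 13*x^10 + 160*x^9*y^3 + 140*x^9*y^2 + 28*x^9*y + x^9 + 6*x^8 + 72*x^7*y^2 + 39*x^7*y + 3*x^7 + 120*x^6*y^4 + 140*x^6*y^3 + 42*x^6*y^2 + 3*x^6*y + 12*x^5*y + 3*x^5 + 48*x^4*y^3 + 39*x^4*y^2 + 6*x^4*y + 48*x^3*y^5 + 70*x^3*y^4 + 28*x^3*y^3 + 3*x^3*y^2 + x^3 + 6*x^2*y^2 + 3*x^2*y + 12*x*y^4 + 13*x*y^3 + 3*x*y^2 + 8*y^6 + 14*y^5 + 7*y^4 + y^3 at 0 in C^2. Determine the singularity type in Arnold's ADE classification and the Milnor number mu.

Type E7, Milnor number mu = 7.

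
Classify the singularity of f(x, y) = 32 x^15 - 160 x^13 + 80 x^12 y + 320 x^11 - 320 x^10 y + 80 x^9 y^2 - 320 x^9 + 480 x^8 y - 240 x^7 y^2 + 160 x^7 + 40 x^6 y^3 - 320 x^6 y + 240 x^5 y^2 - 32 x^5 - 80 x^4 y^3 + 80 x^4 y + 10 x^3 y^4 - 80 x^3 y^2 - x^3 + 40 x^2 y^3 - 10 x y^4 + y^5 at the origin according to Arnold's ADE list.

E8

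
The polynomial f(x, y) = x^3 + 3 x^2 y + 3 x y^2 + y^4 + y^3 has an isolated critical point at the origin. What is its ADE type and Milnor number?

Type E_{6}, Milnor number mu = 6.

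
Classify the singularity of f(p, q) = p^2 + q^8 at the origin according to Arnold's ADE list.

A_7

The Hessian of f at 0 is [[2, 0], [0, 0]] with rank 1, so corank 1. A Groebner basis of the Jacobian ideal J(f) in C{p,q} is {q^7, p}; counting standard monomials gives mu = 7. Corank 1: A-series; mu = 7 gives A_7.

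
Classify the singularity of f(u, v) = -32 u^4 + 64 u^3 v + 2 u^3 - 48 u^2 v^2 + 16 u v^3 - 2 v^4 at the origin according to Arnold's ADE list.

E_{6}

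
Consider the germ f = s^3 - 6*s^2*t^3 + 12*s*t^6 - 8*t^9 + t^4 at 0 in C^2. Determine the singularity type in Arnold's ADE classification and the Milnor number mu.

Type E_{6}, Milnor number mu = 6.

The Hessian of f at 0 has rank 0. Corank 2; j^3 = s^3 is a perfect cube, so E-series; the 4-jet and mu = 6 give E_6.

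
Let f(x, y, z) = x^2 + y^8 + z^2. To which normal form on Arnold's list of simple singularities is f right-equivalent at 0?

A_{7}

The Hessian of f at 0 has rank 2. Corank 1: A-series; mu = 7 gives A_7.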